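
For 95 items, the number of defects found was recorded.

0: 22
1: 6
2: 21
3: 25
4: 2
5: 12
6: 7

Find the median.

2

Cumulative frequencies: 22, 28, 49, 74, 76, 88, 95
n = 95, so the median is the value in position (n+1)/2 = 48.
Position 48 falls at value 2.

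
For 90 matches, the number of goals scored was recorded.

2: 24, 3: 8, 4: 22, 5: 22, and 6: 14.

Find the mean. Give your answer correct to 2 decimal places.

Values: 2, 3, 4, 5, 6
Σfx = 24×2 + 8×3 + 22×4 + 22×5 + 14×6 = 354
n = Σf = 90
Mean = 354 / 90 = 3.9333

3.93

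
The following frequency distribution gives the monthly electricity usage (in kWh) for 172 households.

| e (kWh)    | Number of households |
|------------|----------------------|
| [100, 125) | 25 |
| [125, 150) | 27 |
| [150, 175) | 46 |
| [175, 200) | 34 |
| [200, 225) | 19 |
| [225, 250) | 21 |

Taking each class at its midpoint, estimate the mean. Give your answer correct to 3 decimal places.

Midpoints: 112.5, 137.5, 162.5, 187.5, 212.5, 237.5
Σfm = 25×112.5 + 27×137.5 + 46×162.5 + 34×187.5 + 19×212.5 + 21×237.5 = 29400
n = Σf = 172
Mean = 29400 / 172 = 170.9302

170.930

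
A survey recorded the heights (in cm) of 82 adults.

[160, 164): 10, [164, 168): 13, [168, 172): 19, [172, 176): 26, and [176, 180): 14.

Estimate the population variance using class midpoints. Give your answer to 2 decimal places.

25.29

Midpoints: 162, 166, 170, 174, 178
n = 82, Σfm = 14024, mean = 171.0244
Σfm² = 2400520
Σf(m − x̄)² = Σfm² − (Σfm)²/n = 2400520 − 14024²/82 = 2073.9512
Population variance = 2073.9512 / 82 = 25.2921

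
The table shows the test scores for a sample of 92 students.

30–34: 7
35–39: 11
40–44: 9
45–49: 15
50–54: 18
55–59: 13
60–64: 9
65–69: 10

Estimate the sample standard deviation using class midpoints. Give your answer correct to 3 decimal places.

10.340

Midpoints: 32, 37, 42, 47, 52, 57, 62, 67
n = 92, Σfm = 4619, mean = 50.2065
Σfm² = 241633
Σf(m − x̄)² = Σfm² − (Σfm)²/n = 241633 − 4619²/92 = 9729.0761
Sample variance = 9729.0761 / 91 = 106.9129
Standard deviation = √106.9129 = 10.3399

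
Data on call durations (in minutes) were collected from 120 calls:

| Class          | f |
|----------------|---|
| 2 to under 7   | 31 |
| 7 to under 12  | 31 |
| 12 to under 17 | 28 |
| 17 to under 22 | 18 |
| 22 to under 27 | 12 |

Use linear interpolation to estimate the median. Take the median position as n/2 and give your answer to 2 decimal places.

Cumulative frequencies: 31, 62, 90, 108, 120
n = 120; position = n/2 = 60.
This falls in the class 7 to under 12: L = 7, F = 31, f = 31, h = 5.
Median ≈ 7 + ((60 − 31) / 31) × 5 = 11.6774

11.68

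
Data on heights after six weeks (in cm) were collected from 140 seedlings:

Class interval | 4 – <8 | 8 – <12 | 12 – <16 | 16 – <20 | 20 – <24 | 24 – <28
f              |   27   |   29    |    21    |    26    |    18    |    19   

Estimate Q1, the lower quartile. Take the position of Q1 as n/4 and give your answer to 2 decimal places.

Cumulative frequencies: 27, 56, 77, 103, 121, 140
n = 140; position = n/4 = 35.
This falls in the class 8 – <12: L = 8, F = 27, f = 29, h = 4.
Lower quartile ≈ 8 + ((35 − 27) / 29) × 4 = 9.1034

9.10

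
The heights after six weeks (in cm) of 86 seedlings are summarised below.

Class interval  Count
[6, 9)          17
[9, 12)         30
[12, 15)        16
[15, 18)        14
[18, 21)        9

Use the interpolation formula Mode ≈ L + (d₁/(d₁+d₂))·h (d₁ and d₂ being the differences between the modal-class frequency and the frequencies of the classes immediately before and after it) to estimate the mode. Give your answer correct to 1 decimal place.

Modal class: [9, 12) (highest frequency 30).
d₁ = 30 − 17 = 13, d₂ = 30 − 16 = 14
Mode ≈ 9 + (13/(13+14)) × 3 = 9 + 1.4444 = 10.4444

10.4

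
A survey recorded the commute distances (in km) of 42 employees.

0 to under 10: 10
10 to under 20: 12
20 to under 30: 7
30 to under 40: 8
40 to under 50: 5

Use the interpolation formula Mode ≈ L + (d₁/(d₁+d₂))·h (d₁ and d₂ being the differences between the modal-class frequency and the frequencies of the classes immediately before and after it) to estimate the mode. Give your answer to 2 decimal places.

12.86

Modal class: 10 to under 20 (highest frequency 12).
d₁ = 12 − 10 = 2, d₂ = 12 − 7 = 5
Mode ≈ 10 + (2/(2+5)) × 10 = 10 + 2.8571 = 12.8571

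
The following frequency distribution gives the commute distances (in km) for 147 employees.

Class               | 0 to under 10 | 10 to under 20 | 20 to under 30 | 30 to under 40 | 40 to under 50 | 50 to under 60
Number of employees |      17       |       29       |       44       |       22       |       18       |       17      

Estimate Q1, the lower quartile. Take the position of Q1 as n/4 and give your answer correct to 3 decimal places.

Cumulative frequencies: 17, 46, 90, 112, 130, 147
n = 147; position = n/4 = 36.75.
This falls in the class 10 to under 20: L = 10, F = 17, f = 29, h = 10.
Lower quartile ≈ 10 + ((36.75 − 17) / 29) × 10 = 16.8103

16.810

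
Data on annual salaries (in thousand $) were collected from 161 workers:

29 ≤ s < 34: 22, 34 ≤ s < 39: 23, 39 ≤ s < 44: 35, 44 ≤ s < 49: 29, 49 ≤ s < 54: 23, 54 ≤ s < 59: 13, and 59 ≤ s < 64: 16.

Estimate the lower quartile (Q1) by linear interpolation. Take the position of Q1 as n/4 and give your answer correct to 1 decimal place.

Cumulative frequencies: 22, 45, 80, 109, 132, 145, 161
n = 161; position = n/4 = 40.25.
This falls in the class 34 ≤ s < 39: L = 34, F = 22, f = 23, h = 5.
Lower quartile ≈ 34 + ((40.25 − 22) / 23) × 5 = 37.9674

38.0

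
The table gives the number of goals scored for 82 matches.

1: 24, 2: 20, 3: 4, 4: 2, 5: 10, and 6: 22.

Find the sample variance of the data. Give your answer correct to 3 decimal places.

Values: 1, 2, 3, 4, 5, 6
n = 82, Σfx = 266, mean = 3.2439
Σfx² = 1214
Σf(x − x̄)² = Σfx² − (Σfx)²/n = 1214 − 266²/82 = 351.1220
Sample variance = 351.1220 / 81 = 4.3348

4.335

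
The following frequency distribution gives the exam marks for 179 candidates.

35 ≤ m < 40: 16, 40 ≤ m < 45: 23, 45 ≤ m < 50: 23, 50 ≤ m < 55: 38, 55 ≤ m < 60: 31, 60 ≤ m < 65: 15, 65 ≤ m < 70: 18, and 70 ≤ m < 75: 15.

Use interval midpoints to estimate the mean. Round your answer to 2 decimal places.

Midpoints: 37.5, 42.5, 47.5, 52.5, 57.5, 62.5, 67.5, 72.5
Σfm = 16×37.5 + 23×42.5 + 23×47.5 + 38×52.5 + 31×57.5 + 15×62.5 + 18×67.5 + 15×72.5 = 9687.5
n = Σf = 179
Mean = 9687.5 / 179 = 54.1201

54.12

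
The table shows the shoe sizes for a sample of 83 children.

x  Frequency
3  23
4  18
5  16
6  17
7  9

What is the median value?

5

Cumulative frequencies: 23, 41, 57, 74, 83
n = 83, so the median is the value in position (n+1)/2 = 42.
Position 42 falls at value 5.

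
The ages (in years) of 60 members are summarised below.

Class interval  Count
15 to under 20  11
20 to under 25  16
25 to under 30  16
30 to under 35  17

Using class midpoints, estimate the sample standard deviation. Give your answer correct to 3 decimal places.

Midpoints: 17.5, 22.5, 27.5, 32.5
n = 60, Σfm = 1545, mean = 25.7500
Σfm² = 41525
Σf(m − x̄)² = Σfm² − (Σfm)²/n = 41525 − 1545²/60 = 1741.2500
Sample variance = 1741.2500 / 59 = 29.5127
Standard deviation = √29.5127 = 5.4326

5.433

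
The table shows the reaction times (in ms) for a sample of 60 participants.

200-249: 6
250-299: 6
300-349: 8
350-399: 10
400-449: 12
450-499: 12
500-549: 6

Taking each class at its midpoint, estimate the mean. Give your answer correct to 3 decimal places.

387.833

Midpoints: 224.5, 274.5, 324.5, 374.5, 424.5, 474.5, 524.5
Σfm = 6×224.5 + 6×274.5 + 8×324.5 + 10×374.5 + 12×424.5 + 12×474.5 + 6×524.5 = 23270
n = Σf = 60
Mean = 23270 / 60 = 387.8333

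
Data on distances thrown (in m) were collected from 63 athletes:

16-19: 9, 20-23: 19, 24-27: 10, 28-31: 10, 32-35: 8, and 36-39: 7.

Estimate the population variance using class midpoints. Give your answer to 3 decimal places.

40.232

Midpoints: 17.5, 21.5, 25.5, 29.5, 33.5, 37.5
n = 63, Σfm = 1646.5, mean = 26.1349
Σfm² = 45565.75
Σf(m − x̄)² = Σfm² − (Σfm)²/n = 45565.75 − 1646.5²/63 = 2534.6032
Population variance = 2534.6032 / 63 = 40.2318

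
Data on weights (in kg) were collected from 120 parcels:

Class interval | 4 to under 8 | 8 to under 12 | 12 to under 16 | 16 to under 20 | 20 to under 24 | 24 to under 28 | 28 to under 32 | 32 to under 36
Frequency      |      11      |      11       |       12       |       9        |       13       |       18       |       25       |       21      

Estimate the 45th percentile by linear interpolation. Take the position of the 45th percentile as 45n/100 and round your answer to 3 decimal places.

23.385

Cumulative frequencies: 11, 22, 34, 43, 56, 74, 99, 120
n = 120; position = 45n/100 = 54.
This falls in the class 20 to under 24: L = 20, F = 43, f = 13, h = 4.
45th percentile ≈ 20 + ((54 − 43) / 13) × 4 = 23.3846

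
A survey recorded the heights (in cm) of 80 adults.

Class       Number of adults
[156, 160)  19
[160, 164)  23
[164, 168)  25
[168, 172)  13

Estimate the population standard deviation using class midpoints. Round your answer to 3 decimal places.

4.079

Midpoints: 158, 162, 166, 170
n = 80, Σfm = 13088, mean = 163.6000
Σfm² = 2142528
Σf(m − x̄)² = Σfm² − (Σfm)²/n = 2142528 − 13088²/80 = 1331.2000
Population variance = 1331.2000 / 80 = 16.6400
Standard deviation = √16.6400 = 4.0792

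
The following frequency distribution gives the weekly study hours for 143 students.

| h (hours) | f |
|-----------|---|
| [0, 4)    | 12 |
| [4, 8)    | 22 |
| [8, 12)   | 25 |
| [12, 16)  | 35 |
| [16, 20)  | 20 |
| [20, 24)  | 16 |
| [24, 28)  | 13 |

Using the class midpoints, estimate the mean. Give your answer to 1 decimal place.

13.6

Midpoints: 2, 6, 10, 14, 18, 22, 26
Σfm = 12×2 + 22×6 + 25×10 + 35×14 + 20×18 + 16×22 + 13×26 = 1946
n = Σf = 143
Mean = 1946 / 143 = 13.6084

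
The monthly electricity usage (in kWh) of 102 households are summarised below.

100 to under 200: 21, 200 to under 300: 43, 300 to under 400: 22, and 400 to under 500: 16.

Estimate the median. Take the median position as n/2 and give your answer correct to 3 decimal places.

269.767

Cumulative frequencies: 21, 64, 86, 102
n = 102; position = n/2 = 51.
This falls in the class 200 to under 300: L = 200, F = 21, f = 43, h = 100.
Median ≈ 200 + ((51 − 21) / 43) × 100 = 269.7674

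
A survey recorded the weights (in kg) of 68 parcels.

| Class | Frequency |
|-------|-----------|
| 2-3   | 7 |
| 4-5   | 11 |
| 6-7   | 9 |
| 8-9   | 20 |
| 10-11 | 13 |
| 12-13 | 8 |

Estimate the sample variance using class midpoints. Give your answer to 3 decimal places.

9.147

Midpoints: 2.5, 4.5, 6.5, 8.5, 10.5, 12.5
n = 68, Σfm = 532, mean = 7.8235
Σfm² = 4775
Σf(m − x̄)² = Σfm² − (Σfm)²/n = 4775 − 532²/68 = 612.8824
Sample variance = 612.8824 / 67 = 9.1475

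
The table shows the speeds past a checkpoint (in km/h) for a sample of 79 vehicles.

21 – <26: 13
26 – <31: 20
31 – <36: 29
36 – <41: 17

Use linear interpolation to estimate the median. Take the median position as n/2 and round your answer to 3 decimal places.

Cumulative frequencies: 13, 33, 62, 79
n = 79; position = n/2 = 39.5.
This falls in the class 31 – <36: L = 31, F = 33, f = 29, h = 5.
Median ≈ 31 + ((39.5 − 33) / 29) × 5 = 32.1207

32.121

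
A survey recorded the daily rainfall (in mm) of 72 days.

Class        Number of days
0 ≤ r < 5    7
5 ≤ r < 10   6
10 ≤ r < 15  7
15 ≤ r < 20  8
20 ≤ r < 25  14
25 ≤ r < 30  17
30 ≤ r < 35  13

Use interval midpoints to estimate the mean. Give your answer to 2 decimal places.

20.76

Midpoints: 2.5, 7.5, 12.5, 17.5, 22.5, 27.5, 32.5
Σfm = 7×2.5 + 6×7.5 + 7×12.5 + 8×17.5 + 14×22.5 + 17×27.5 + 13×32.5 = 1495
n = Σf = 72
Mean = 1495 / 72 = 20.7639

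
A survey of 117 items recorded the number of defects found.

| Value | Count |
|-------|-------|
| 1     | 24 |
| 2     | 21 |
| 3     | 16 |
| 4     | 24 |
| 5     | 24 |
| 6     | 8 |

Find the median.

Cumulative frequencies: 24, 45, 61, 85, 109, 117
n = 117, so the median is the value in position (n+1)/2 = 59.
Position 59 falls at value 3.

3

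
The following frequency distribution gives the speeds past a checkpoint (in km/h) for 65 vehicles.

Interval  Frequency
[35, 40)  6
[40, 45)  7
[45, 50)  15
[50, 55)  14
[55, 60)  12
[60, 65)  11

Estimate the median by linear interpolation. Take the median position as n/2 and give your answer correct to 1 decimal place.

51.6

Cumulative frequencies: 6, 13, 28, 42, 54, 65
n = 65; position = n/2 = 32.5.
This falls in the class [50, 55): L = 50, F = 28, f = 14, h = 5.
Median ≈ 50 + ((32.5 − 28) / 14) × 5 = 51.6071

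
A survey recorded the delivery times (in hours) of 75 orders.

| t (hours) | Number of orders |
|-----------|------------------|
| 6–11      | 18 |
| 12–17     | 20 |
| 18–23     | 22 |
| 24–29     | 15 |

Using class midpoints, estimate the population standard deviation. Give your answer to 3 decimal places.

Midpoints: 8.5, 14.5, 20.5, 26.5
n = 75, Σfm = 1291.5, mean = 17.2200
Σfm² = 25284.75
Σf(m − x̄)² = Σfm² − (Σfm)²/n = 25284.75 − 1291.5²/75 = 3045.1200
Population variance = 3045.1200 / 75 = 40.6016
Standard deviation = √40.6016 = 6.3719

6.372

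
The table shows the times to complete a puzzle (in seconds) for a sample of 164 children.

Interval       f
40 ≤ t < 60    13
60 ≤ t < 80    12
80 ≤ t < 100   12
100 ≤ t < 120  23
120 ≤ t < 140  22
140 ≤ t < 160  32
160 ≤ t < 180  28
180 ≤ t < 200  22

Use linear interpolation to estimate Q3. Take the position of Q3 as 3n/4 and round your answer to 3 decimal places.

Cumulative frequencies: 13, 25, 37, 60, 82, 114, 142, 164
n = 164; position = 3n/4 = 123.
This falls in the class 160 ≤ t < 180: L = 160, F = 114, f = 28, h = 20.
Upper quartile ≈ 160 + ((123 − 114) / 28) × 20 = 166.4286

166.429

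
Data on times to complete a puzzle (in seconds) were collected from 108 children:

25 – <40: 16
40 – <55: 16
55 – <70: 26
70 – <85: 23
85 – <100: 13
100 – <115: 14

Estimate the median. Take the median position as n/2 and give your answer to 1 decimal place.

67.7

Cumulative frequencies: 16, 32, 58, 81, 94, 108
n = 108; position = n/2 = 54.
This falls in the class 55 – <70: L = 55, F = 32, f = 26, h = 15.
Median ≈ 55 + ((54 − 32) / 26) × 15 = 67.6923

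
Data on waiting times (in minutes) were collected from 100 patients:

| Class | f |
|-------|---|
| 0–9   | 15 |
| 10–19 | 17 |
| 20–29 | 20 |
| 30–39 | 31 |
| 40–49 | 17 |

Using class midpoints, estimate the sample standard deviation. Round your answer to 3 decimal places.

Midpoints: 4.5, 14.5, 24.5, 34.5, 44.5
n = 100, Σfm = 2630, mean = 26.3000
Σfm² = 86445
Σf(m − x̄)² = Σfm² − (Σfm)²/n = 86445 − 2630²/100 = 17276.0000
Sample variance = 17276.0000 / 99 = 174.5051
Standard deviation = √174.5051 = 13.2100

13.210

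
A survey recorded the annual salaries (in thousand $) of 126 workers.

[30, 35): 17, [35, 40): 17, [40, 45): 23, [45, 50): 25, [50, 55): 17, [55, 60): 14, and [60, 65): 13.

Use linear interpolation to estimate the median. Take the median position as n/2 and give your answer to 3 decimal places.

46.200

Cumulative frequencies: 17, 34, 57, 82, 99, 113, 126
n = 126; position = n/2 = 63.
This falls in the class [45, 50): L = 45, F = 57, f = 25, h = 5.
Median ≈ 45 + ((63 − 57) / 25) × 5 = 46.2000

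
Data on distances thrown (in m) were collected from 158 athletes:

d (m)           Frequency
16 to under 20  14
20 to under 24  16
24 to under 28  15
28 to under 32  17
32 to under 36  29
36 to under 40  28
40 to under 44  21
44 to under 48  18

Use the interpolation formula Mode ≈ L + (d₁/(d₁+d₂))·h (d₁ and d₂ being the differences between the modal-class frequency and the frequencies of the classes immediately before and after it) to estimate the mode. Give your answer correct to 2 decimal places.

Modal class: 32 to under 36 (highest frequency 29).
d₁ = 29 − 17 = 12, d₂ = 29 − 28 = 1
Mode ≈ 32 + (12/(12+1)) × 4 = 32 + 3.6923 = 35.6923

35.69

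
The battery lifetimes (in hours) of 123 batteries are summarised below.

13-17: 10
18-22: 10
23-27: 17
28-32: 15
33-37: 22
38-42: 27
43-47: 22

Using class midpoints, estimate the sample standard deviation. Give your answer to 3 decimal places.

Midpoints: 15, 20, 25, 30, 35, 40, 45
n = 123, Σfm = 4065, mean = 33.0488
Σfm² = 145075
Σf(m − x̄)² = Σfm² − (Σfm)²/n = 145075 − 4065²/123 = 10731.7073
Sample variance = 10731.7073 / 122 = 87.9648
Standard deviation = √87.9648 = 9.3790

9.379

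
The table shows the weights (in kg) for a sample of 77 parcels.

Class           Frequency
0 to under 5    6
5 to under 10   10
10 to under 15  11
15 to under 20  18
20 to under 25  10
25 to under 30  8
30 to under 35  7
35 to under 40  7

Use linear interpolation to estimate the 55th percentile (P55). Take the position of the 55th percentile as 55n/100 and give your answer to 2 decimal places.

Cumulative frequencies: 6, 16, 27, 45, 55, 63, 70, 77
n = 77; position = 55n/100 = 42.35.
This falls in the class 15 to under 20: L = 15, F = 27, f = 18, h = 5.
55th percentile ≈ 15 + ((42.35 − 27) / 18) × 5 = 19.2639

19.26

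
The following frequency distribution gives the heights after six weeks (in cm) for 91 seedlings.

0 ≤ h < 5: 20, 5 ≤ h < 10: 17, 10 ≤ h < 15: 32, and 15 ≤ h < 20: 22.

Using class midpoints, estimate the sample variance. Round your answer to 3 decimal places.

29.316

Midpoints: 2.5, 7.5, 12.5, 17.5
n = 91, Σfm = 962.5, mean = 10.5769
Σfm² = 12818.75
Σf(m − x̄)² = Σfm² − (Σfm)²/n = 12818.75 − 962.5²/91 = 2638.4615
Sample variance = 2638.4615 / 90 = 29.3162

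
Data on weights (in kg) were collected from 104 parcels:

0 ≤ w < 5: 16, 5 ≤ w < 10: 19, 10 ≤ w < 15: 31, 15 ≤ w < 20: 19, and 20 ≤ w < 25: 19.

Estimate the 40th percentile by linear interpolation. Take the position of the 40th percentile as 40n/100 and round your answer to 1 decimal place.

11.1

Cumulative frequencies: 16, 35, 66, 85, 104
n = 104; position = 40n/100 = 41.6.
This falls in the class 10 ≤ w < 15: L = 10, F = 35, f = 31, h = 5.
40th percentile ≈ 10 + ((41.6 − 35) / 31) × 5 = 11.0645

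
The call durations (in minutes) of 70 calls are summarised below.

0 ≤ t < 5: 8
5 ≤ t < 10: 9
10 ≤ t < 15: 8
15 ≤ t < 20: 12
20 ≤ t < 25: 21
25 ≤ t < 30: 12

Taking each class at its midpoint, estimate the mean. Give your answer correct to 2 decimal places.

17.14

Midpoints: 2.5, 7.5, 12.5, 17.5, 22.5, 27.5
Σfm = 8×2.5 + 9×7.5 + 8×12.5 + 12×17.5 + 21×22.5 + 12×27.5 = 1200
n = Σf = 70
Mean = 1200 / 70 = 17.1429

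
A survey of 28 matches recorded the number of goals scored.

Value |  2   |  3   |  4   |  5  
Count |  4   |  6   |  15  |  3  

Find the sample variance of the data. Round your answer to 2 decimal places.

0.77

Values: 2, 3, 4, 5
n = 28, Σfx = 101, mean = 3.6071
Σfx² = 385
Σf(x − x̄)² = Σfx² − (Σfx)²/n = 385 − 101²/28 = 20.6786
Sample variance = 20.6786 / 27 = 0.7659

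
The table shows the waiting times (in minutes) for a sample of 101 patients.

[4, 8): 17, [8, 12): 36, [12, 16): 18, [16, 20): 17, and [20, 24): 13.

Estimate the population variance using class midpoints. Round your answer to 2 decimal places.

Midpoints: 6, 10, 14, 18, 22
n = 101, Σfm = 1306, mean = 12.9307
Σfm² = 19540
Σf(m − x̄)² = Σfm² − (Σfm)²/n = 19540 − 1306²/101 = 2652.5149
Population variance = 2652.5149 / 101 = 26.2625

26.26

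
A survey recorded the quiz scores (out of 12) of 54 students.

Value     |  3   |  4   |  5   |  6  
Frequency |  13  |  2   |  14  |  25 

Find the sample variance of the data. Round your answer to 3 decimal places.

1.487

Values: 3, 4, 5, 6
n = 54, Σfx = 267, mean = 4.9444
Σfx² = 1399
Σf(x − x̄)² = Σfx² − (Σfx)²/n = 1399 − 267²/54 = 78.8333
Sample variance = 78.8333 / 53 = 1.4874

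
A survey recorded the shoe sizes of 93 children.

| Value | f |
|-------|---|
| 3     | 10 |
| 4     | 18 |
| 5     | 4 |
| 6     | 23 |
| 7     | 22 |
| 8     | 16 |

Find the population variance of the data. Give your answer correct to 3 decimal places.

2.680

Values: 3, 4, 5, 6, 7, 8
n = 93, Σfx = 542, mean = 5.8280
Σfx² = 3408
Σf(x − x̄)² = Σfx² − (Σfx)²/n = 3408 − 542²/93 = 249.2473
Population variance = 249.2473 / 93 = 2.6801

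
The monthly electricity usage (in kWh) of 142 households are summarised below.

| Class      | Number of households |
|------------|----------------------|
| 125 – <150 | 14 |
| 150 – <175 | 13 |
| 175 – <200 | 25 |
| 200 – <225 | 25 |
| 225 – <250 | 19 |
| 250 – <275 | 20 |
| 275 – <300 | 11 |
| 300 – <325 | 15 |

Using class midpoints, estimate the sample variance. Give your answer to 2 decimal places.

Midpoints: 137.5, 162.5, 187.5, 212.5, 237.5, 262.5, 287.5, 312.5
n = 142, Σfm = 31650, mean = 222.8873
Σfm² = 7439687.5
Σf(m − x̄)² = Σfm² − (Σfm)²/n = 7439687.5 − 31650²/142 = 385303.6972
Sample variance = 385303.6972 / 141 = 2732.6503

2732.65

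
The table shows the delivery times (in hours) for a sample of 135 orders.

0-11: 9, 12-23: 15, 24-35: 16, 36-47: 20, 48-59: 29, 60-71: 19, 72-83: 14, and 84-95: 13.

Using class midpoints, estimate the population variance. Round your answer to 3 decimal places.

Midpoints: 5.5, 17.5, 29.5, 41.5, 53.5, 65.5, 77.5, 89.5
n = 135, Σfm = 6658.5, mean = 49.3222
Σfm² = 405975.75
Σf(m − x̄)² = Σfm² − (Σfm)²/n = 405975.75 − 6658.5²/135 = 77563.7333
Population variance = 77563.7333 / 135 = 574.5462

574.546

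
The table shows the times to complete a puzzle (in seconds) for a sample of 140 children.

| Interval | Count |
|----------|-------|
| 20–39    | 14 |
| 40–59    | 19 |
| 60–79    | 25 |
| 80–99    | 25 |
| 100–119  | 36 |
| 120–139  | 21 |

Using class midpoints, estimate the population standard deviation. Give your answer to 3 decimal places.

Midpoints: 29.5, 49.5, 69.5, 89.5, 109.5, 129.5
n = 140, Σfm = 11990, mean = 85.6429
Σfm² = 1163575
Σf(m − x̄)² = Σfm² − (Σfm)²/n = 1163575 − 11990²/140 = 136717.1429
Population variance = 136717.1429 / 140 = 976.5510
Standard deviation = √976.5510 = 31.2498

31.250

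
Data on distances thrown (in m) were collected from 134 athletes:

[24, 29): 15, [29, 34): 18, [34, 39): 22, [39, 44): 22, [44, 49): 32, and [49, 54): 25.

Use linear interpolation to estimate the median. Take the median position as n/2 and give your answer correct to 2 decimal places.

41.73

Cumulative frequencies: 15, 33, 55, 77, 109, 134
n = 134; position = n/2 = 67.
This falls in the class [39, 44): L = 39, F = 55, f = 22, h = 5.
Median ≈ 39 + ((67 − 55) / 22) × 5 = 41.7273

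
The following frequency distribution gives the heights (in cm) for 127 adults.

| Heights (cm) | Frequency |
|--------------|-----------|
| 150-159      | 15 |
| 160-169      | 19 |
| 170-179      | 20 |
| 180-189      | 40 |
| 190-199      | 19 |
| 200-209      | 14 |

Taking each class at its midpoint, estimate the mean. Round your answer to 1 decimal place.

Midpoints: 154.5, 164.5, 174.5, 184.5, 194.5, 204.5
Σfm = 15×154.5 + 19×164.5 + 20×174.5 + 40×184.5 + 19×194.5 + 14×204.5 = 22871.5
n = Σf = 127
Mean = 22871.5 / 127 = 180.0906

180.1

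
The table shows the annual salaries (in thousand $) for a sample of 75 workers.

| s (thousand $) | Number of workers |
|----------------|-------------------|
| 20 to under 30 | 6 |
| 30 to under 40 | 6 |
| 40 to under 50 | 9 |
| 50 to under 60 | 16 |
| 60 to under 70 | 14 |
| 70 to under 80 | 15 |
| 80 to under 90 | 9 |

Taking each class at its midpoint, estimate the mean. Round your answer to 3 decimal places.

59.267

Midpoints: 25, 35, 45, 55, 65, 75, 85
Σfm = 6×25 + 6×35 + 9×45 + 16×55 + 14×65 + 15×75 + 9×85 = 4445
n = Σf = 75
Mean = 4445 / 75 = 59.2667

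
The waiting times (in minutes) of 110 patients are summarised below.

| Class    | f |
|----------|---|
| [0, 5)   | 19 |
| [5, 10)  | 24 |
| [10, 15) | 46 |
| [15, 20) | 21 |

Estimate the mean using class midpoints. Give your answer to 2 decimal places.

10.64

Midpoints: 2.5, 7.5, 12.5, 17.5
Σfm = 19×2.5 + 24×7.5 + 46×12.5 + 21×17.5 = 1170
n = Σf = 110
Mean = 1170 / 110 = 10.6364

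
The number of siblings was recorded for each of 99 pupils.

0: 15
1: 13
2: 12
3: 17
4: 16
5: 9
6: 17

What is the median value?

3

Cumulative frequencies: 15, 28, 40, 57, 73, 82, 99
n = 99, so the median is the value in position (n+1)/2 = 50.
Position 50 falls at value 3.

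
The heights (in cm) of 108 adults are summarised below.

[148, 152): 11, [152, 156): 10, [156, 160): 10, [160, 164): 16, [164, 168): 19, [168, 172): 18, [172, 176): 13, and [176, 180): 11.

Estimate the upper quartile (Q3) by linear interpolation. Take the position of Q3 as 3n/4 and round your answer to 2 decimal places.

Cumulative frequencies: 11, 21, 31, 47, 66, 84, 97, 108
n = 108; position = 3n/4 = 81.
This falls in the class [168, 172): L = 168, F = 66, f = 18, h = 4.
Upper quartile ≈ 168 + ((81 − 66) / 18) × 4 = 171.3333

171.33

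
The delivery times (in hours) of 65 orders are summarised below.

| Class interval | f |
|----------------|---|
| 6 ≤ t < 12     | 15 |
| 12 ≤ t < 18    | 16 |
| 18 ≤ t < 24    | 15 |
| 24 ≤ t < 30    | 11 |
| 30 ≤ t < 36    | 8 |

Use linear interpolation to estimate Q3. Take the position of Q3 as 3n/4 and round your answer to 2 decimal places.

25.50

Cumulative frequencies: 15, 31, 46, 57, 65
n = 65; position = 3n/4 = 48.75.
This falls in the class 24 ≤ t < 30: L = 24, F = 46, f = 11, h = 6.
Upper quartile ≈ 24 + ((48.75 − 46) / 11) × 6 = 25.5000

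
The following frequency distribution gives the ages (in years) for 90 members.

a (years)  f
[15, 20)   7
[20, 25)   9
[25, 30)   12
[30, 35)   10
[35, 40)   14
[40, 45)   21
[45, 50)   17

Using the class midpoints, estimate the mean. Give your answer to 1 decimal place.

Midpoints: 17.5, 22.5, 27.5, 32.5, 37.5, 42.5, 47.5
Σfm = 7×17.5 + 9×22.5 + 12×27.5 + 10×32.5 + 14×37.5 + 21×42.5 + 17×47.5 = 3205
n = Σf = 90
Mean = 3205 / 90 = 35.6111

35.6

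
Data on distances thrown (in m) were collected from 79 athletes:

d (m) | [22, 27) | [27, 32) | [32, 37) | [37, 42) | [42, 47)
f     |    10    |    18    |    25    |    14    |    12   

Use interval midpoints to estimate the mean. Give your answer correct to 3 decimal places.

Midpoints: 24.5, 29.5, 34.5, 39.5, 44.5
Σfm = 10×24.5 + 18×29.5 + 25×34.5 + 14×39.5 + 12×44.5 = 2725.5
n = Σf = 79
Mean = 2725.5 / 79 = 34.5000

34.500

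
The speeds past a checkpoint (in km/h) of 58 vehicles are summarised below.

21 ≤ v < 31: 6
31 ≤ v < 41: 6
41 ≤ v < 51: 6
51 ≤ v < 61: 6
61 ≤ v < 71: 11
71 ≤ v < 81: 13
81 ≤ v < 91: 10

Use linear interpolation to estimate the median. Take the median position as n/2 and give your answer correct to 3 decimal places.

65.545

Cumulative frequencies: 6, 12, 18, 24, 35, 48, 58
n = 58; position = n/2 = 29.
This falls in the class 61 ≤ v < 71: L = 61, F = 24, f = 11, h = 10.
Median ≈ 61 + ((29 − 24) / 11) × 10 = 65.5455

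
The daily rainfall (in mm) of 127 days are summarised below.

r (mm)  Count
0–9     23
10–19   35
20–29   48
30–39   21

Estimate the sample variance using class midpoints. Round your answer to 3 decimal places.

Midpoints: 4.5, 14.5, 24.5, 34.5
n = 127, Σfm = 2511.5, mean = 19.7756
Σfm² = 61631.75
Σf(m − x̄)² = Σfm² − (Σfm)²/n = 61631.75 − 2511.5²/127 = 11965.3543
Sample variance = 11965.3543 / 126 = 94.9631

94.963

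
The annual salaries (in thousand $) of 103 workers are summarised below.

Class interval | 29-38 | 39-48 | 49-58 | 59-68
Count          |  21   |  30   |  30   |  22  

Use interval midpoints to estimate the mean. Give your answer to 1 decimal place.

Midpoints: 33.5, 43.5, 53.5, 63.5
Σfm = 21×33.5 + 30×43.5 + 30×53.5 + 22×63.5 = 5010.5
n = Σf = 103
Mean = 5010.5 / 103 = 48.6456

48.6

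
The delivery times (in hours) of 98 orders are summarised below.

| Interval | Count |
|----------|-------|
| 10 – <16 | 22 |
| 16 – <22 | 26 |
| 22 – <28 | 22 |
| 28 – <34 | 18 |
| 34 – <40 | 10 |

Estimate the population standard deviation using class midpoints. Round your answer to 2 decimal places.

7.70

Midpoints: 13, 19, 25, 31, 37
n = 98, Σfm = 2258, mean = 23.0408
Σfm² = 57842
Σf(m − x̄)² = Σfm² − (Σfm)²/n = 57842 − 2258²/98 = 5815.8367
Population variance = 5815.8367 / 98 = 59.3453
Standard deviation = √59.3453 = 7.7036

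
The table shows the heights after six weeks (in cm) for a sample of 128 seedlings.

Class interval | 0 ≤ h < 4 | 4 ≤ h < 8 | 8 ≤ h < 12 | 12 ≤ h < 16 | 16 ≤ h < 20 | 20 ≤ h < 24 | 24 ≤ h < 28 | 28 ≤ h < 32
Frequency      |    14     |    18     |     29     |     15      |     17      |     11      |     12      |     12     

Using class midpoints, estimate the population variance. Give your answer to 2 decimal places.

73.25

Midpoints: 2, 6, 10, 14, 18, 22, 26, 30
n = 128, Σfm = 1856, mean = 14.5000
Σfm² = 36288
Σf(m − x̄)² = Σfm² − (Σfm)²/n = 36288 − 1856²/128 = 9376.0000
Population variance = 9376.0000 / 128 = 73.2500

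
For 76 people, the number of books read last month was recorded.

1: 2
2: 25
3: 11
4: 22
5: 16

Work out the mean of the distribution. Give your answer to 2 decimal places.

Values: 1, 2, 3, 4, 5
Σfx = 2×1 + 25×2 + 11×3 + 22×4 + 16×5 = 253
n = Σf = 76
Mean = 253 / 76 = 3.3289

3.33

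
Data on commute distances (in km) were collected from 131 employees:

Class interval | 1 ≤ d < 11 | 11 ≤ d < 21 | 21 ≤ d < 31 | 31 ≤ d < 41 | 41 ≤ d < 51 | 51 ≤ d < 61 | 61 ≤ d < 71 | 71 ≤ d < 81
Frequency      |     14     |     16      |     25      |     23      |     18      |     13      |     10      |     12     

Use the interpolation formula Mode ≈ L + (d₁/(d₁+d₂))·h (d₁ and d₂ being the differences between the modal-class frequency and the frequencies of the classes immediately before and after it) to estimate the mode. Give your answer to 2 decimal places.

29.18

Modal class: 21 ≤ d < 31 (highest frequency 25).
d₁ = 25 − 16 = 9, d₂ = 25 − 23 = 2
Mode ≈ 21 + (9/(9+2)) × 10 = 21 + 8.1818 = 29.1818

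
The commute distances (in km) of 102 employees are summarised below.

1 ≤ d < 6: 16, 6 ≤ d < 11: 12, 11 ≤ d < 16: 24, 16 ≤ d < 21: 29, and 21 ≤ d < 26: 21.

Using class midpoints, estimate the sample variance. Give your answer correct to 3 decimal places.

45.013

Midpoints: 3.5, 8.5, 13.5, 18.5, 23.5
n = 102, Σfm = 1512, mean = 14.8235
Σfm² = 26959.5
Σf(m − x̄)² = Σfm² − (Σfm)²/n = 26959.5 − 1512²/102 = 4546.3235
Sample variance = 4546.3235 / 101 = 45.0131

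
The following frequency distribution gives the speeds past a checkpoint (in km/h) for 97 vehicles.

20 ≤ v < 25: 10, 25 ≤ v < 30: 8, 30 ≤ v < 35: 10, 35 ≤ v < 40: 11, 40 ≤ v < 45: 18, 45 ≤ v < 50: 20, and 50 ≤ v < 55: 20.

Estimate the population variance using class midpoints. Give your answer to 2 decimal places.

95.46

Midpoints: 22.5, 27.5, 32.5, 37.5, 42.5, 47.5, 52.5
n = 97, Σfm = 3947.5, mean = 40.6959
Σfm² = 169906.25
Σf(m − x̄)² = Σfm² − (Σfm)²/n = 169906.25 − 3947.5²/97 = 9259.2784
Population variance = 9259.2784 / 97 = 95.4565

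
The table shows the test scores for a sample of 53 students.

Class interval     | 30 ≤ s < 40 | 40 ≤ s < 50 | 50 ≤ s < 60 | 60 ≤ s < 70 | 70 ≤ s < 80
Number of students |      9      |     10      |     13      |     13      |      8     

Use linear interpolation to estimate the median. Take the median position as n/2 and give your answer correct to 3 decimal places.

55.769

Cumulative frequencies: 9, 19, 32, 45, 53
n = 53; position = n/2 = 26.5.
This falls in the class 50 ≤ s < 60: L = 50, F = 19, f = 13, h = 10.
Median ≈ 50 + ((26.5 − 19) / 13) × 10 = 55.7692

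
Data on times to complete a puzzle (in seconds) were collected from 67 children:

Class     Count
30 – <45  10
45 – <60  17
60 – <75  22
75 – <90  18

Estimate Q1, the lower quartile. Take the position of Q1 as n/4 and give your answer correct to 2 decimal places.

Cumulative frequencies: 10, 27, 49, 67
n = 67; position = n/4 = 16.75.
This falls in the class 45 – <60: L = 45, F = 10, f = 17, h = 15.
Lower quartile ≈ 45 + ((16.75 − 10) / 17) × 15 = 50.9559

50.96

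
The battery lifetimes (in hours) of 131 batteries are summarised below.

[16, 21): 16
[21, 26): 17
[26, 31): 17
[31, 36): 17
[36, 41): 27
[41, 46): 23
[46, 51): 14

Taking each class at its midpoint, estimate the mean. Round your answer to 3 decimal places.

Midpoints: 18.5, 23.5, 28.5, 33.5, 38.5, 43.5, 48.5
Σfm = 16×18.5 + 17×23.5 + 17×28.5 + 17×33.5 + 27×38.5 + 23×43.5 + 14×48.5 = 4468.5
n = Σf = 131
Mean = 4468.5 / 131 = 34.1107

34.111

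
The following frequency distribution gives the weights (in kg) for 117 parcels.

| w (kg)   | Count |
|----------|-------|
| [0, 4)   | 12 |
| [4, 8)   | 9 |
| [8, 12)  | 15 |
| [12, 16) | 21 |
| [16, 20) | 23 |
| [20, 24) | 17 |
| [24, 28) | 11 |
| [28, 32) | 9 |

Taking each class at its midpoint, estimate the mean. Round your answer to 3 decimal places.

Midpoints: 2, 6, 10, 14, 18, 22, 26, 30
Σfm = 12×2 + 9×6 + 15×10 + 21×14 + 23×18 + 17×22 + 11×26 + 9×30 = 1866
n = Σf = 117
Mean = 1866 / 117 = 15.9487

15.949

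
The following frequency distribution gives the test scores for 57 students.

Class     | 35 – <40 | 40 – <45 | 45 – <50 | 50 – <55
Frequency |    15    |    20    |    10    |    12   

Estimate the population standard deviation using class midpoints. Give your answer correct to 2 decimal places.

Midpoints: 37.5, 42.5, 47.5, 52.5
n = 57, Σfm = 2517.5, mean = 44.1667
Σfm² = 112856.25
Σf(m − x̄)² = Σfm² − (Σfm)²/n = 112856.25 − 2517.5²/57 = 1666.6667
Population variance = 1666.6667 / 57 = 29.2398
Standard deviation = √29.2398 = 5.4074

5.41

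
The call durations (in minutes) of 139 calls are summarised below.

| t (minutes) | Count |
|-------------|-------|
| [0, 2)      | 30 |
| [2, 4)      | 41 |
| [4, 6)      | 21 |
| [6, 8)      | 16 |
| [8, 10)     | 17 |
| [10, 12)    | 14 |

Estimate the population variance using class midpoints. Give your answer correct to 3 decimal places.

10.659

Midpoints: 1, 3, 5, 7, 9, 11
n = 139, Σfm = 677, mean = 4.8705
Σfm² = 4779
Σf(m − x̄)² = Σfm² − (Σfm)²/n = 4779 − 677²/139 = 1481.6691
Population variance = 1481.6691 / 139 = 10.6595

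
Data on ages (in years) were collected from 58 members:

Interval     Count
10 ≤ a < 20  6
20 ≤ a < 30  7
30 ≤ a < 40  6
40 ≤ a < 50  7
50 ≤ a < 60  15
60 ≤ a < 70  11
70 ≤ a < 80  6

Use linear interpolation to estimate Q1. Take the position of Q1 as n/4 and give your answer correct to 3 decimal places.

32.500

Cumulative frequencies: 6, 13, 19, 26, 41, 52, 58
n = 58; position = n/4 = 14.5.
This falls in the class 30 ≤ a < 40: L = 30, F = 13, f = 6, h = 10.
Lower quartile ≈ 30 + ((14.5 − 13) / 6) × 10 = 32.5000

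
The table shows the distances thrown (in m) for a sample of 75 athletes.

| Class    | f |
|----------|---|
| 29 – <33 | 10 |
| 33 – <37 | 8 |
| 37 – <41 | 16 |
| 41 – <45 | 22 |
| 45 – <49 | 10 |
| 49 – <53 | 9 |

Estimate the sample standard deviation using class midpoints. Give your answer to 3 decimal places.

Midpoints: 31, 35, 39, 43, 47, 51
n = 75, Σfm = 3089, mean = 41.1867
Σfm² = 129923
Σf(m − x̄)² = Σfm² − (Σfm)²/n = 129923 − 3089²/75 = 2697.3867
Sample variance = 2697.3867 / 74 = 36.4512
Standard deviation = √36.4512 = 6.0375

6.037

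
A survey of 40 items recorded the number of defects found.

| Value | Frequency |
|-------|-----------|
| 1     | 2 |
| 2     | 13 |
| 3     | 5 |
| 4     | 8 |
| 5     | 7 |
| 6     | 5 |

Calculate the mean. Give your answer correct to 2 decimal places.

Values: 1, 2, 3, 4, 5, 6
Σfx = 2×1 + 13×2 + 5×3 + 8×4 + 7×5 + 5×6 = 140
n = Σf = 40
Mean = 140 / 40 = 3.5000

3.50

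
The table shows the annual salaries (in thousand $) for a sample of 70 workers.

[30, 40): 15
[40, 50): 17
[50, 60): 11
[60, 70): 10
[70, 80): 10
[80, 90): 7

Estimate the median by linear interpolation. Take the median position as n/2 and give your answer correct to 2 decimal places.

52.73

Cumulative frequencies: 15, 32, 43, 53, 63, 70
n = 70; position = n/2 = 35.
This falls in the class [50, 60): L = 50, F = 32, f = 11, h = 10.
Median ≈ 50 + ((35 − 32) / 11) × 10 = 52.7273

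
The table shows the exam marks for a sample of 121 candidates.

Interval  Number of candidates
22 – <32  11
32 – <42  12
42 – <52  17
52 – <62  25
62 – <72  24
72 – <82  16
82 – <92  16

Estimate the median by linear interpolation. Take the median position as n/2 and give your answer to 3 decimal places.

60.200

Cumulative frequencies: 11, 23, 40, 65, 89, 105, 121
n = 121; position = n/2 = 60.5.
This falls in the class 52 – <62: L = 52, F = 40, f = 25, h = 10.
Median ≈ 52 + ((60.5 − 40) / 25) × 10 = 60.2000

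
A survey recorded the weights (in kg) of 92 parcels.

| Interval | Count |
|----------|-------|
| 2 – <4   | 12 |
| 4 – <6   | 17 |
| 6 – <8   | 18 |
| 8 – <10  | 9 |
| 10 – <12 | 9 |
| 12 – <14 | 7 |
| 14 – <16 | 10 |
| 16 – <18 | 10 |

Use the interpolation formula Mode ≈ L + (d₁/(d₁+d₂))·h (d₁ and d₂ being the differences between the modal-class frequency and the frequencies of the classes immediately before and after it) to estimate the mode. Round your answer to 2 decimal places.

6.20

Modal class: 6 – <8 (highest frequency 18).
d₁ = 18 − 17 = 1, d₂ = 18 − 9 = 9
Mode ≈ 6 + (1/(1+9)) × 2 = 6 + 0.2000 = 6.2000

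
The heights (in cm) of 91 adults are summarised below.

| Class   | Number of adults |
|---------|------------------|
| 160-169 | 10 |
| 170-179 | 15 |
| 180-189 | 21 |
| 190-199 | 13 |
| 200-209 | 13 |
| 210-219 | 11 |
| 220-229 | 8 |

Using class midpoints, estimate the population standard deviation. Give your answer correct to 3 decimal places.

Midpoints: 164.5, 174.5, 184.5, 194.5, 204.5, 214.5, 224.5
n = 91, Σfm = 17479.5, mean = 192.0824
Σfm² = 3386972.75
Σf(m − x̄)² = Σfm² − (Σfm)²/n = 3386972.75 − 17479.5²/91 = 29468.1319
Population variance = 29468.1319 / 91 = 323.8256
Standard deviation = √323.8256 = 17.9952

17.995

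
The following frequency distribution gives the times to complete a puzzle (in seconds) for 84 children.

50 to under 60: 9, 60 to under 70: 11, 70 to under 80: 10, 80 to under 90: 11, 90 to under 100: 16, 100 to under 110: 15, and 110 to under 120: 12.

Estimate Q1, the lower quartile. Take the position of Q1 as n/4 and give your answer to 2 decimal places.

71.00

Cumulative frequencies: 9, 20, 30, 41, 57, 72, 84
n = 84; position = n/4 = 21.
This falls in the class 70 to under 80: L = 70, F = 20, f = 10, h = 10.
Lower quartile ≈ 70 + ((21 − 20) / 10) × 10 = 71.0000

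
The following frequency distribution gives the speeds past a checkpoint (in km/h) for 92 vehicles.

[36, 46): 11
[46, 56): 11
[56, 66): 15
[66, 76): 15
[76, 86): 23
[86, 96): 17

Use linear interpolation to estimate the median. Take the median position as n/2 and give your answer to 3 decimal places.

Cumulative frequencies: 11, 22, 37, 52, 75, 92
n = 92; position = n/2 = 46.
This falls in the class [66, 76): L = 66, F = 37, f = 15, h = 10.
Median ≈ 66 + ((46 − 37) / 15) × 10 = 72.0000

72.000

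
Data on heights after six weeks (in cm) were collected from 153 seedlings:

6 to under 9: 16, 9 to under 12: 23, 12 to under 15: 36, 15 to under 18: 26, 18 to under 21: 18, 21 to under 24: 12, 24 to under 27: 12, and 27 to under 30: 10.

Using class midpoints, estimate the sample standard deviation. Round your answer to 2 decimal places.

Midpoints: 7.5, 10.5, 13.5, 16.5, 19.5, 22.5, 25.5, 28.5
n = 153, Σfm = 2488.5, mean = 16.2647
Σfm² = 45920.25
Σf(m − x̄)² = Σfm² − (Σfm)²/n = 45920.25 − 2488.5²/153 = 5445.5294
Sample variance = 5445.5294 / 152 = 35.8259
Standard deviation = √35.8259 = 5.9855

5.99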